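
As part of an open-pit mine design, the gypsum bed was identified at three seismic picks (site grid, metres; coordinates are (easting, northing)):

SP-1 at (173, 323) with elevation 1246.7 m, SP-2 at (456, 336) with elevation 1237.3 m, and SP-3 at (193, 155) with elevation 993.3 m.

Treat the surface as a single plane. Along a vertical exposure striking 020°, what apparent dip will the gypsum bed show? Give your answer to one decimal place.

Let the plane be z = a·E + b·N + c.
SP-2−SP-1: 283a + 13b = −9.4;  SP-3−SP-1: 20a − 168b = −253.4.
Solving gives a = −0.10195, b = 1.49620.
Unit vector along 020° is (sin 20°, cos 20°) = (0.3420, 0.9397).
Slope in that direction = a·(0.3420) + b·(0.9397) = 1.37110.
Apparent dip = arctan|1.37110| = 53.9° (true dip is 56.3°, so apparent ≤ true as expected).

53.9°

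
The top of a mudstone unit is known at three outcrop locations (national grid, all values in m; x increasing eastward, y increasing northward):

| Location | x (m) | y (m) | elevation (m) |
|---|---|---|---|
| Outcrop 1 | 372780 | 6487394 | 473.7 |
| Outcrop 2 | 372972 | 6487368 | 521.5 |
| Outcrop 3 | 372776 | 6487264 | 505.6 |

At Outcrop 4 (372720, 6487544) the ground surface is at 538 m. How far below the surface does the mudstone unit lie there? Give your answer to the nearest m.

115 m

Two edge vectors: Outcrop 1→Outcrop 2 = (192, -26, 47.8), Outcrop 1→Outcrop 3 = (-4, -130, 31.9).
Normal n = (Outcrop 1→Outcrop 2) × (Outcrop 1→Outcrop 3) = (5384.6, -6316, -25064).
So ∂z/∂x = −n_x/n_z = 0.21483402 and ∂z/∂y = −n_y/n_z = −0.25199489.
Intercept c from Outcrop 1: 473.7 − 80085.83 + 1634790.16 = 1555178.03.
At (372720, 6487544): z_contact = 80072.9 − 1634828.0 + 1555178.03 = 423.0 m.
Depth below ground = 538 − 423.0 = 115 m.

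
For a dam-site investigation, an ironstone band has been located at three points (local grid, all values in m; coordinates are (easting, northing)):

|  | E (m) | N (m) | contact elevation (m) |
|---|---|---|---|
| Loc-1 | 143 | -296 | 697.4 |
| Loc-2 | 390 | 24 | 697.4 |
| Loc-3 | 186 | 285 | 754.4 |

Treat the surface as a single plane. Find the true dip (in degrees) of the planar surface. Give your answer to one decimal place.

10.1°

Two edge vectors: Loc-1→Loc-2 = (247, 320, 0), Loc-1→Loc-3 = (43, 581, 57).
Normal n = (Loc-1→Loc-2) × (Loc-1→Loc-3) = (18240, -14079, 129747).
So ∂z/∂E = −n_x/n_z = −0.14058 and ∂z/∂N = −n_y/n_z = 0.10851.
Gradient magnitude |∇z| = √(a² + b²) = √(0.01976 + 0.01177) = 0.17759.
True dip = arctan(0.17759) = 10.1°, dipping toward SE (azimuth ≈ 128°).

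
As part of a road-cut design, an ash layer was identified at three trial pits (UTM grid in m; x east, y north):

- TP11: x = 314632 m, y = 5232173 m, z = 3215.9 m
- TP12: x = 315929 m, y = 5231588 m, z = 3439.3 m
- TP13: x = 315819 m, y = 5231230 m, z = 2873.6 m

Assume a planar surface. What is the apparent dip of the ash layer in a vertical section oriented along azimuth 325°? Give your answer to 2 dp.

Two edge vectors: TP11→TP12 = (1297, -585, 223.4), TP11→TP13 = (1187, -943, -342.3).
Normal n = (TP11→TP12) × (TP11→TP13) = (410911.7, 709138.9, -528676).
So ∂z/∂x = −n_x/n_z = 0.77725 and ∂z/∂y = −n_y/n_z = 1.34135.
Unit vector along 325° is (sin 325°, cos 325°) = (-0.5736, 0.8192).
Slope in that direction = a·(-0.5736) + b·(0.8192) = 0.65296.
Apparent dip = arctan|0.65296| = 33.14° (true dip is 57.2°, so apparent ≤ true as expected).

33.14°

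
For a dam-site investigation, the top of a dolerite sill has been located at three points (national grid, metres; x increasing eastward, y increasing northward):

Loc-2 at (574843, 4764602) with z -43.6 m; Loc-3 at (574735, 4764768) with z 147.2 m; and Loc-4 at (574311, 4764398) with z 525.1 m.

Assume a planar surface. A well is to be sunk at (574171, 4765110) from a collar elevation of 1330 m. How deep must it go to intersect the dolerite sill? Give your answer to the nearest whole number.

Two edge vectors: Loc-2→Loc-3 = (-108, 166, 190.8), Loc-2→Loc-4 = (-532, -204, 568.7).
Normal n = (Loc-2→Loc-3) × (Loc-2→Loc-4) = (133327.4, -40086, 110344).
So ∂z/∂x = −n_x/n_z = −1.20828862 and ∂z/∂y = −n_y/n_z = 0.36328210.
Intercept c from Loc-2: -43.6 + 694576.26 − 1730894.62 = −1036361.96.
At (574171, 4765110): z_contact = −693764.3 + 1731079.2 − 1036361.96 = 952.9 m.
Depth below ground = 1330 − 952.9 = 377 m.

377 m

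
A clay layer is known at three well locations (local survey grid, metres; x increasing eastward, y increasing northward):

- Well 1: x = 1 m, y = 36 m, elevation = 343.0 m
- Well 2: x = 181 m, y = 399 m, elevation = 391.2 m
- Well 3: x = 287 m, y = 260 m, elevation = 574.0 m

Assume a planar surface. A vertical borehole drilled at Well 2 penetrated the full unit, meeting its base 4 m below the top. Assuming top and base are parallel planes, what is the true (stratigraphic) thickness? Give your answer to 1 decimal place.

Two edge vectors: Well 1→Well 2 = (180, 363, 48.2), Well 1→Well 3 = (286, 224, 231).
Normal n = (Well 1→Well 2) × (Well 1→Well 3) = (73056.2, -27794.8, -63498).
So ∂z/∂x = −n_x/n_z = 1.15053 and ∂z/∂y = −n_y/n_z = −0.43773.
|∇z| = √(a²+b²) = 1.23098, so dip δ = arctan(1.23098) = 50.91°.
True thickness = vertical thickness × cos δ = 4 × cos 50.91° = 2.5 m.

2.5 m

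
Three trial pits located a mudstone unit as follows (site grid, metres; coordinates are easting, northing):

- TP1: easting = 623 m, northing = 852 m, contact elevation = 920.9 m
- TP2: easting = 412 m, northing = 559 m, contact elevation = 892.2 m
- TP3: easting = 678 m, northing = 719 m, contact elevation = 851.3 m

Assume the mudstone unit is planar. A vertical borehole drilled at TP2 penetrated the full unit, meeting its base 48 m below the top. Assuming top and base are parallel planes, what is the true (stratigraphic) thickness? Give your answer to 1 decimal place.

Let the plane be z = a·easting + b·northing + c.
TP2−TP1: −211a − 293b = −28.7;  TP3−TP1: 55a − 133b = −69.6.
Solving gives a = −0.37520, b = 0.36815.
|∇z| = √(a²+b²) = 0.52565, so dip δ = arctan(0.52565) = 27.73°.
True thickness = vertical thickness × cos δ = 48 × cos 27.73° = 42.5 m.

42.5 m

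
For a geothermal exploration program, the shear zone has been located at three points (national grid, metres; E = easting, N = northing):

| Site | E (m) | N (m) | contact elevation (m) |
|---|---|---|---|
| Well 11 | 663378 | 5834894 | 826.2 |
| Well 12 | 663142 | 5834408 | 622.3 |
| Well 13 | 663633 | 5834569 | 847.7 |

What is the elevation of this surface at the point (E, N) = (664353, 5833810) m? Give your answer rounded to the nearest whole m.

Two edge vectors: Well 11→Well 12 = (-236, -486, -203.9), Well 11→Well 13 = (255, -325, 21.5).
Normal n = (Well 11→Well 12) × (Well 11→Well 13) = (-76716.5, -46920.5, 200630).
So ∂z/∂E = −n_x/n_z = 0.38237801 and ∂z/∂N = −n_y/n_z = 0.23386582.
Intercept c from Well 11: 826.2 − 253661.16 − 1364582.29 = −1617417.24.
At (664353, 5833810): z = 254034.0 + 1364328.8 − 1617417.24 = 945.5 m.

946 m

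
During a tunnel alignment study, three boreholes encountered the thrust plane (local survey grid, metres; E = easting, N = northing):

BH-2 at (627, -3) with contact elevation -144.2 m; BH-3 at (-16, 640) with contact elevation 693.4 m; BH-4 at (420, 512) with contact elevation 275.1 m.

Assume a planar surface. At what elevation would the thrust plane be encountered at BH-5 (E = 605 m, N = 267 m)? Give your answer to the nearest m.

5 m

Two edge vectors: BH-2→BH-3 = (-643, 643, 837.6), BH-2→BH-4 = (-207, 515, 419.3).
Normal n = (BH-2→BH-3) × (BH-2→BH-4) = (-161754.1, 96226.7, -198044).
So ∂z/∂E = −n_x/n_z = −0.81676 and ∂z/∂N = −n_y/n_z = 0.48589.
Intercept c from BH-2: -144.2 + 512.11 + 1.46 = 369.37.
At (605, 267): z = −494.1 + 129.7 + 369.37 = 5.0 m.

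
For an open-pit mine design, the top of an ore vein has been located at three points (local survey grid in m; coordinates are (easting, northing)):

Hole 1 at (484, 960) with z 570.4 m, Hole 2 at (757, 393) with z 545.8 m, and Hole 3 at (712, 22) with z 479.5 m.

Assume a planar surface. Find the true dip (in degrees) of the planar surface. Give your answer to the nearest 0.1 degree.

15.2°

Let the plane be z = a·E + b·N + c.
Hole 2−Hole 1: 273a − 567b = −24.6;  Hole 3−Hole 1: 228a − 938b = −90.9.
Solving gives a = 0.22449, b = 0.15148.
Gradient magnitude |∇z| = √(a² + b²) = √(0.05040 + 0.02295) = 0.27082.
True dip = arctan(0.27082) = 15.2°, dipping toward SW (azimuth ≈ 236°).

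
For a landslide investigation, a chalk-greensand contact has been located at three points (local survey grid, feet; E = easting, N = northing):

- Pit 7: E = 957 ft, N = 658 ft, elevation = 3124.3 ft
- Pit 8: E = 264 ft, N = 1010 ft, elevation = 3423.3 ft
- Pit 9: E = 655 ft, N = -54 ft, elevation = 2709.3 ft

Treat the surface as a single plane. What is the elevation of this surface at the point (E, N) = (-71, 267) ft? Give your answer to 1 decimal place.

Let the plane be z = a·E + b·N + c.
Pit 8−Pit 7: −693a + 352b = 299;  Pit 9−Pit 7: −302a − 712b = −415.
Solving gives a = −0.111399, b = 0.630116.
Then c = 3124.3 − a·957 − b·658 = 2816.29.
At (-71, 267): z = 7.9 + 168.2 + 2816.29 = 2992.4 ft.

2992.4 ft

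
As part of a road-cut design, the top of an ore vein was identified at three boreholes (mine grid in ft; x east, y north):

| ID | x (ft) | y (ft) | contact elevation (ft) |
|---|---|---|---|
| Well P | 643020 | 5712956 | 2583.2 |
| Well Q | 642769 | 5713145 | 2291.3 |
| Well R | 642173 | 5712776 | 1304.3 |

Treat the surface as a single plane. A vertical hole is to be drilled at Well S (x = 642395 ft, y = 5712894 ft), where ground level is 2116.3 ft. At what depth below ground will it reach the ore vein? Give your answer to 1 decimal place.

451.3 ft

Two edge vectors: Well P→Well Q = (-251, 189, -291.9), Well P→Well R = (-847, -180, -1278.9).
Normal n = (Well P→Well Q) × (Well P→Well R) = (-294254.1, -73764.6, 205263).
So ∂z/∂x = −n_x/n_z = 1.433546718 and ∂z/∂y = −n_y/n_z = 0.359366276.
Intercept c from Well P: 2583.2 − 921799.21 − 2053043.73 = −2972259.74.
At (642395, 5712894): z_contact = 920903.24 + 2053021.44 − 2972259.74 = 1664.95 ft.
Depth below ground = 2116.3 − 1664.95 = 451.3 ft.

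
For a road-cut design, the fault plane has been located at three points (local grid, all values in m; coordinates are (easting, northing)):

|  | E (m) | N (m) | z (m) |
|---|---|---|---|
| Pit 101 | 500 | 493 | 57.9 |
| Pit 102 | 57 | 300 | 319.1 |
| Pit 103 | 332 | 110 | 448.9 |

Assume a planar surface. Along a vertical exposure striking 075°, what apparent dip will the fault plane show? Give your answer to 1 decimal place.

Let the plane be z = a·E + b·N + c.
Pit 102−Pit 101: −443a − 193b = 261.2;  Pit 103−Pit 101: −168a − 383b = 391.
Solving gives a = −0.17907, b = −0.94234.
Unit vector along 075° is (sin 75°, cos 75°) = (0.9659, 0.2588).
Slope in that direction = a·(0.9659) + b·(0.2588) = −0.41686.
Apparent dip = arctan|0.41686| = 22.6° (true dip is 43.8°, so apparent ≤ true as expected).

22.6°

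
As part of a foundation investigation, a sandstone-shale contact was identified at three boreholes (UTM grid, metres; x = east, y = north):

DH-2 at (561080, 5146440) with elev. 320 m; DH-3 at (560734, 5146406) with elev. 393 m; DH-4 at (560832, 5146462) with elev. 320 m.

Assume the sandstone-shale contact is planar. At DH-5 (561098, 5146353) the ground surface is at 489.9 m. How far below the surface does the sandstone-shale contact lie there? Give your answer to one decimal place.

73.5 m

Let the plane be z = a·x + b·y + c.
DH-3−DH-2: −346a − 34b = 73;  DH-4−DH-2: −248a + 22b = 0.
Solving gives a = −0.100099726, b = −1.128396909.
Then c = 320 − a·561080 − b·5146440 = 5863710.94.
At (561098, 5146353): z_contact = −56165.76 − 5807128.82 + 5863710.94 = 416.37 m.
Depth below ground = 489.9 − 416.37 = 73.5 m.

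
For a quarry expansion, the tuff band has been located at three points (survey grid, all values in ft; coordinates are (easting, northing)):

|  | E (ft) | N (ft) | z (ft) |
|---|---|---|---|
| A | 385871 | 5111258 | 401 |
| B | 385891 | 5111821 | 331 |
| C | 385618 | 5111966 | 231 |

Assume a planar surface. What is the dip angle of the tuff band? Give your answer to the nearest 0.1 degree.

Let the plane be z = a·E + b·N + c.
B−A: 20a + 563b = −70;  C−A: −253a + 708b = −170.
Solving gives a = 0.29470, b = −0.13480.
Gradient magnitude |∇z| = √(a² + b²) = √(0.08685 + 0.01817) = 0.32407.
True dip = arctan(0.32407) = 18.0°, dipping toward WNW (azimuth ≈ 295°).

18.0°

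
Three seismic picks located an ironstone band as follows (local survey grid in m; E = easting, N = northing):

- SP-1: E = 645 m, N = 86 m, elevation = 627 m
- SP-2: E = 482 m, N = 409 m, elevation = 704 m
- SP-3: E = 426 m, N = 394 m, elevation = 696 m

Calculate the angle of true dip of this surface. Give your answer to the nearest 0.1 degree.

Two edge vectors: SP-1→SP-2 = (-163, 323, 77), SP-1→SP-3 = (-219, 308, 69).
Normal n = (SP-1→SP-2) × (SP-1→SP-3) = (-1429, -5616, 20533).
So ∂z/∂E = −n_x/n_z = 0.06960 and ∂z/∂N = −n_y/n_z = 0.27351.
Gradient magnitude |∇z| = √(a² + b²) = √(0.00484 + 0.07481) = 0.28223.
True dip = arctan(0.28223) = 15.8°, dipping toward SSW (azimuth ≈ 194°).

15.8°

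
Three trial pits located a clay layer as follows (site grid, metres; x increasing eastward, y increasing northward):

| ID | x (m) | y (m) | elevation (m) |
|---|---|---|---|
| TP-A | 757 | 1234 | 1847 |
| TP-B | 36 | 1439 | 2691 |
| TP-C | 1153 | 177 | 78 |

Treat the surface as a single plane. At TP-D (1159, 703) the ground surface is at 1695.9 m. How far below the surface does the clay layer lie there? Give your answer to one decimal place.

895.5 m

Two edge vectors: TP-A→TP-B = (-721, 205, 844), TP-A→TP-C = (396, -1057, -1769).
Normal n = (TP-A→TP-B) × (TP-A→TP-C) = (529463, -941225, 680917).
So ∂z/∂x = −n_x/n_z = −0.777573 and ∂z/∂y = −n_y/n_z = 1.382290.
Intercept c from TP-A: 1847 + 588.62 − 1705.75 = 729.88.
At (1159, 703): z_contact = −901.21 + 971.75 + 729.88 = 800.42 m.
Depth below ground = 1695.9 − 800.42 = 895.5 m.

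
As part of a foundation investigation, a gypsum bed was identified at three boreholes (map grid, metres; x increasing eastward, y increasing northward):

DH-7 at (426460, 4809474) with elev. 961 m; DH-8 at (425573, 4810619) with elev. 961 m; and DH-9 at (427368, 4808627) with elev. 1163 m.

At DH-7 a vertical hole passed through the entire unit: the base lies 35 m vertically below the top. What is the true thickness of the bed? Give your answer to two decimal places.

Let the plane be z = a·x + b·y + c.
DH-8−DH-7: −887a + 1145b = 0;  DH-9−DH-7: 908a − 847b = 202.
Solving gives a = 0.80206, b = 0.62133.
|∇z| = √(a²+b²) = 1.01457, so dip δ = arctan(1.01457) = 45.41°.
True thickness = vertical thickness × cos δ = 35 × cos 45.41° = 24.57 m.

24.57 m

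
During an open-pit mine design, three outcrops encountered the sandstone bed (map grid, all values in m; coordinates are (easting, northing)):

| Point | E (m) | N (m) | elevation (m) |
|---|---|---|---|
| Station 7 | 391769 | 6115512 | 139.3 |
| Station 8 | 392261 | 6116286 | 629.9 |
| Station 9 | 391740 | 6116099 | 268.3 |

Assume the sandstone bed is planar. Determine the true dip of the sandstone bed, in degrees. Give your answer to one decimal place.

33.2°

Two edge vectors: Station 7→Station 8 = (492, 774, 490.6), Station 7→Station 9 = (-29, 587, 129).
Normal n = (Station 7→Station 8) × (Station 7→Station 9) = (-188136.2, -77695.4, 311250).
So ∂z/∂E = −n_x/n_z = 0.60445 and ∂z/∂N = −n_y/n_z = 0.24962.
Gradient magnitude |∇z| = √(a² + b²) = √(0.36536 + 0.06231) = 0.65397.
True dip = arctan(0.65397) = 33.2°, dipping toward WSW (azimuth ≈ 248°).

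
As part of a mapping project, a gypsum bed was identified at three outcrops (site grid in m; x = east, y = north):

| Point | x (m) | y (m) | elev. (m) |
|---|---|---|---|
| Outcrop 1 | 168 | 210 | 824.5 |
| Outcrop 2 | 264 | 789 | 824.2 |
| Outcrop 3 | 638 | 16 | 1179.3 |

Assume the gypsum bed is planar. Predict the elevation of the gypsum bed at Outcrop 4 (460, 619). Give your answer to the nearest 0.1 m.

982.6 m

Let the plane be z = a·x + b·y + c.
Outcrop 2−Outcrop 1: 96a + 579b = −0.3;  Outcrop 3−Outcrop 1: 470a − 194b = 354.8.
Solving gives a = 0.70634, b = −0.11763.
Then c = 824.5 − a·168 − b·210 = 730.54.
At (460, 619): z = 324.9 − 72.8 + 730.54 = 982.6 m.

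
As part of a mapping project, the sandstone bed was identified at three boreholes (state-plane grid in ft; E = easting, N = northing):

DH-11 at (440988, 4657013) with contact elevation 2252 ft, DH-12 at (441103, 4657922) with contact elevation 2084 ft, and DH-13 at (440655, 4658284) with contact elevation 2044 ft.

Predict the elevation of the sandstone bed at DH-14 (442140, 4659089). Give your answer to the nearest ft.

1820 ft

Let the plane be z = a·E + b·N + c.
DH-12−DH-11: 115a + 909b = −168;  DH-13−DH-11: −333a + 1271b = −208.
Solving gives a = −0.05448445, b = −0.17792551.
Then c = 2252 − a·440988 − b·4657013 = 854880.40.
At (442140, 4659089): z = −24089.8 − 828970.8 + 854880.40 = 1819.9 ft.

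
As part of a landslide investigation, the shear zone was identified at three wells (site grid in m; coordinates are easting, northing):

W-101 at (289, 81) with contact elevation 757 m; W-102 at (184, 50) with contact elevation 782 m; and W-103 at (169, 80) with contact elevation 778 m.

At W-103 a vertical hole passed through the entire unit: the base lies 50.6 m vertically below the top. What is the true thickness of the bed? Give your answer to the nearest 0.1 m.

Let the plane be z = a·easting + b·northing + c.
W-102−W-101: −105a − 31b = 25;  W-103−W-101: −120a − 1b = 21.
Solving gives a = −0.17317, b = −0.21992.
|∇z| = √(a²+b²) = 0.27991, so dip δ = arctan(0.27991) = 15.64°.
True thickness = vertical thickness × cos δ = 50.6 × cos 15.64° = 48.7 m.

48.7 m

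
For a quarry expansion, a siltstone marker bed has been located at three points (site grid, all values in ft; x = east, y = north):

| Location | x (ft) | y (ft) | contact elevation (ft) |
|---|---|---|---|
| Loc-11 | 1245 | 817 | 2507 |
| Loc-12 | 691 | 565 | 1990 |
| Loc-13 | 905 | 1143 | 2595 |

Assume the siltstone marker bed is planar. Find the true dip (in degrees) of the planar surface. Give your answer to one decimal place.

Let the plane be z = a·x + b·y + c.
Loc-12−Loc-11: −554a − 252b = −517;  Loc-13−Loc-11: −340a + 326b = 88.
Solving gives a = 0.54966, b = 0.84320.
Gradient magnitude |∇z| = √(a² + b²) = √(0.30213 + 0.71099) = 1.00654.
True dip = arctan(1.00654) = 45.2°, dipping toward SSW (azimuth ≈ 213°).

45.2°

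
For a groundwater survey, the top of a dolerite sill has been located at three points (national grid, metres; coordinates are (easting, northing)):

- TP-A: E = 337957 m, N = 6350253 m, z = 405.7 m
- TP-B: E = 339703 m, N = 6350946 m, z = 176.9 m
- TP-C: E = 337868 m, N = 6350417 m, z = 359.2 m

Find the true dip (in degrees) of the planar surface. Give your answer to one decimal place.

16.3°

Let the plane be z = a·E + b·N + c.
TP-B−TP-A: 1746a + 693b = −228.8;  TP-C−TP-A: −89a + 164b = −46.5.
Solving gives a = −0.01523, b = −0.29180.
Gradient magnitude |∇z| = √(a² + b²) = √(0.00023 + 0.08515) = 0.29220.
True dip = arctan(0.29220) = 16.3°, dipping toward N (azimuth ≈ 003°).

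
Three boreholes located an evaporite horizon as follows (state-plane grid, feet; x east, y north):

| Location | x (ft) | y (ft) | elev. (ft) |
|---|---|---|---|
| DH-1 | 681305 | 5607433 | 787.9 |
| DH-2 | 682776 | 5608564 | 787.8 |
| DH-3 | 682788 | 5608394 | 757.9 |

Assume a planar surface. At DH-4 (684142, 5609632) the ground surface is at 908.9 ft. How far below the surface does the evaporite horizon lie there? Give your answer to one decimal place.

118.2 ft

Two edge vectors: DH-1→DH-2 = (1471, 1131, -0.1), DH-1→DH-3 = (1483, 961, -30).
Normal n = (DH-1→DH-2) × (DH-1→DH-3) = (-33833.9, 43981.7, -263642).
So ∂z/∂x = −n_x/n_z = −0.128332739 and ∂z/∂y = −n_y/n_z = 0.166823571.
Intercept c from DH-1: 787.9 + 87433.74 − 935452.00 = −847230.36.
At (684142, 5609632): z_contact = −87797.82 + 935818.84 − 847230.36 = 790.67 ft.
Depth below ground = 908.9 − 790.67 = 118.2 ft.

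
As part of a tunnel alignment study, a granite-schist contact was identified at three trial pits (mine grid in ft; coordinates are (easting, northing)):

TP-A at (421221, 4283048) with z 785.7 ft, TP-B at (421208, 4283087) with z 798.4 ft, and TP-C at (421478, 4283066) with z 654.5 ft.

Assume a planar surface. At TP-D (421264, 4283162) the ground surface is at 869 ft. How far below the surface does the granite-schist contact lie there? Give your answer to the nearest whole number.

88 ft

Two edge vectors: TP-A→TP-B = (-13, 39, 12.7), TP-A→TP-C = (257, 18, -131.2).
Normal n = (TP-A→TP-B) × (TP-A→TP-C) = (-5345.4, 1558.3, -10257).
So ∂z/∂E = −n_x/n_z = −0.52114653 and ∂z/∂N = −n_y/n_z = 0.15192551.
Intercept c from TP-A: 785.7 + 219517.86 − 650704.27 = −430400.71.
At (421264, 4283162): z_contact = −219540.3 + 650721.6 − 430400.71 = 780.6 ft.
Depth below ground = 869 − 780.6 = 88 ft.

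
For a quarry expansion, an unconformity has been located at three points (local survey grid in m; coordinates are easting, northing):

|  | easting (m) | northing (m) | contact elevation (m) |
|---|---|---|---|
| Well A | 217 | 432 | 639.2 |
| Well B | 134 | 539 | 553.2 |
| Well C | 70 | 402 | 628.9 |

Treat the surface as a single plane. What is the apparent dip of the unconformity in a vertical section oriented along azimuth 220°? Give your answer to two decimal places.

20.09°

Let the plane be z = a·easting + b·northing + c.
Well B−Well A: −83a + 107b = −86;  Well C−Well A: −147a − 30b = −10.3.
Solving gives a = 0.20210, b = −0.64697.
Unit vector along 220° is (sin 220°, cos 220°) = (-0.6428, -0.7660).
Slope in that direction = a·(-0.6428) + b·(-0.7660) = 0.36570.
Apparent dip = arctan|0.36570| = 20.09° (true dip is 34.1°, so apparent ≤ true as expected).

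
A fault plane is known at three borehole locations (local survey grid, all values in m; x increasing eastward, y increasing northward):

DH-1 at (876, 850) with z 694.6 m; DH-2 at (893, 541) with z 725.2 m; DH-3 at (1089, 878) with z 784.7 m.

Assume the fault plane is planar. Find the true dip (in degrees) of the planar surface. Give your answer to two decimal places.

Let the plane be z = a·x + b·y + c.
DH-2−DH-1: 17a − 309b = 30.6;  DH-3−DH-1: 213a + 28b = 90.1.
Solving gives a = 0.43289, b = −0.07521.
Gradient magnitude |∇z| = √(a² + b²) = √(0.18740 + 0.00566) = 0.43938.
True dip = arctan(0.43938) = 23.72°, dipping toward W (azimuth ≈ 280°).

23.72°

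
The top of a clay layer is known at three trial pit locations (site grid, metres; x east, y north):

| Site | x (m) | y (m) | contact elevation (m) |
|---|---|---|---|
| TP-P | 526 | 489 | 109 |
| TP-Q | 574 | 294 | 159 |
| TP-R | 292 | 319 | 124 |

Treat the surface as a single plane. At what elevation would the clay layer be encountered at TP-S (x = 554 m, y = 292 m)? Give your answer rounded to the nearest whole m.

157 m

Let the plane be z = a·x + b·y + c.
TP-Q−TP-P: 48a − 195b = 50;  TP-R−TP-P: −234a − 170b = 15.
Solving gives a = 0.10364, b = −0.23090.
Then c = 109 − a·526 − b·489 = 167.39.
At (554, 292): z = 57.4 − 67.4 + 167.39 = 157.4 m.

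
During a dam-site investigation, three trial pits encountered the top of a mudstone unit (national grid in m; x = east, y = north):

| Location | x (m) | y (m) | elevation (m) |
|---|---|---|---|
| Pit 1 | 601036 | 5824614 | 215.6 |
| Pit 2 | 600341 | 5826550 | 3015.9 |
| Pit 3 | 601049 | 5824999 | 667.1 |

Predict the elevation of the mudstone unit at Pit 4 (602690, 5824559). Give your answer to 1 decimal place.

-1002.9 m

Let the plane be z = a·x + b·y + c.
Pit 2−Pit 1: −695a + 1936b = 2800.3;  Pit 3−Pit 1: 13a + 385b = 451.5.
Solving gives a = −0.696896254, b = 1.196258835.
Then c = 215.6 − a·601036 − b·5824614 = −6548670.62.
At (602690, 5824559): z = −420012.4 + 6967680.2 − 6548670.62 = -1002.9 m.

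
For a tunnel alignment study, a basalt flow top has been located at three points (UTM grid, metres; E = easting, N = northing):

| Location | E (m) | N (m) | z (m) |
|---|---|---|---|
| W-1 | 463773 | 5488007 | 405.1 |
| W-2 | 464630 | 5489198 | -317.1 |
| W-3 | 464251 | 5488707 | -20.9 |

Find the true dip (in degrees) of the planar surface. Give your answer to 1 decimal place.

Let the plane be z = a·E + b·N + c.
W-2−W-1: 857a + 1191b = −722.2;  W-3−W-1: 478a + 700b = −426.
Solving gives a = 0.05967, b = −0.64932.
Gradient magnitude |∇z| = √(a² + b²) = √(0.00356 + 0.42161) = 0.65205.
True dip = arctan(0.65205) = 33.1°, dipping toward N (azimuth ≈ 355°).

33.1°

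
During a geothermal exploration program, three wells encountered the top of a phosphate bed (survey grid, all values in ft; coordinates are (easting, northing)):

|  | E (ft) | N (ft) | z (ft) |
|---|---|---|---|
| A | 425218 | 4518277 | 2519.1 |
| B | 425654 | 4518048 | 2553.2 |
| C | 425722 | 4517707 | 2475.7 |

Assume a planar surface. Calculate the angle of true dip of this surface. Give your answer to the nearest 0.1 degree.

Two edge vectors: A→B = (436, -229, 34.1), A→C = (504, -570, -43.4).
Normal n = (A→B) × (A→C) = (29375.6, 36108.8, -133104).
So ∂z/∂E = −n_x/n_z = 0.22070 and ∂z/∂N = −n_y/n_z = 0.27128.
Gradient magnitude |∇z| = √(a² + b²) = √(0.04871 + 0.07359) = 0.34972.
True dip = arctan(0.34972) = 19.3°, dipping toward SW (azimuth ≈ 219°).

19.3°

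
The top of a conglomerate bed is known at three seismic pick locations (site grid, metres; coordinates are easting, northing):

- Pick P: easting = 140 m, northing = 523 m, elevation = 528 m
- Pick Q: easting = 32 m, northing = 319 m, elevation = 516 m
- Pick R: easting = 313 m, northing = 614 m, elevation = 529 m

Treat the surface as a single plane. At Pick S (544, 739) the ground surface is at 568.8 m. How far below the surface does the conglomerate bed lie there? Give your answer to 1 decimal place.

38.2 m

Let the plane be z = a·easting + b·northing + c.
Pick Q−Pick P: −108a − 204b = −12;  Pick R−Pick P: 173a + 91b = 1.
Solving gives a = −0.03487, b = 0.07729.
Then c = 528 − a·140 − b·523 = 492.46.
At (544, 739): z_contact = −18.97 + 57.11 + 492.46 = 530.61 m.
Depth below ground = 568.8 − 530.61 = 38.2 m.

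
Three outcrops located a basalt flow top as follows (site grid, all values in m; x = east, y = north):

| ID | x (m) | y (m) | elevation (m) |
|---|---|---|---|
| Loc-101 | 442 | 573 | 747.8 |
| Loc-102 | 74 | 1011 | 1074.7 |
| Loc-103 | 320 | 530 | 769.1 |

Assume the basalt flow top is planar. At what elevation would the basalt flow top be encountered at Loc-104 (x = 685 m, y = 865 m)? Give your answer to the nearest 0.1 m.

800.8 m

Let the plane be z = a·x + b·y + c.
Loc-102−Loc-101: −368a + 438b = 326.9;  Loc-103−Loc-101: −122a − 43b = 21.3.
Solving gives a = −0.337657, b = 0.462654.
Then c = 747.8 − a·442 − b·573 = 631.94.
At (685, 865): z = −231.3 + 400.2 + 631.94 = 800.8 m.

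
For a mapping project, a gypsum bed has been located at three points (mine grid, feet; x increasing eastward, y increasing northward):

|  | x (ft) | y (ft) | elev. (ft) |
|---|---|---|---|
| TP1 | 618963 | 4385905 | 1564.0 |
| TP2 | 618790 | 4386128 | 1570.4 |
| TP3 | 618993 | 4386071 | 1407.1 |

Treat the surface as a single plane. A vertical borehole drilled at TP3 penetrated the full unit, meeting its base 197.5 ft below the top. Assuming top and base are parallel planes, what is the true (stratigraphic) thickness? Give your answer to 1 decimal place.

122.1 ft

Let the plane be z = a·x + b·y + c.
TP2−TP1: −173a + 223b = 6.4;  TP3−TP1: 30a + 166b = −156.9.
Solving gives a = −1.01816, b = −0.76118.
|∇z| = √(a²+b²) = 1.27124, so dip δ = arctan(1.27124) = 51.81°.
True thickness = vertical thickness × cos δ = 197.5 × cos 51.81° = 122.1 ft.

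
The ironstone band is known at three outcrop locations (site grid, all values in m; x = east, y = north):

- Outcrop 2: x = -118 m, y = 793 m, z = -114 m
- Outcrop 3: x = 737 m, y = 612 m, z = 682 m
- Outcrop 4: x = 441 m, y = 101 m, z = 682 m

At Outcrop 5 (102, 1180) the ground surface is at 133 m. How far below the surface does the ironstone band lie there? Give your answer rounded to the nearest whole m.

Let the plane be z = a·x + b·y + c.
Outcrop 3−Outcrop 2: 855a − 181b = 796;  Outcrop 4−Outcrop 2: 559a − 692b = 796.
Solving gives a = 0.82930, b = −0.48038.
Then c = -114 − a·-118 − b·793 = 364.80.
At (102, 1180): z_contact = 84.6 − 566.8 + 364.80 = -117.5 m.
Depth below ground = 133 − (-117.5) = 250 m.

250 m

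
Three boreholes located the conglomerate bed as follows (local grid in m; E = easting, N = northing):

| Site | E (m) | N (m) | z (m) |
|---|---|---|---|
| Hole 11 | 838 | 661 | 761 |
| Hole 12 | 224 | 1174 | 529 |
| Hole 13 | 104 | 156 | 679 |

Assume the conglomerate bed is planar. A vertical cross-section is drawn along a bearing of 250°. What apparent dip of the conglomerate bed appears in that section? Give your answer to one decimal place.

Two edge vectors: Hole 11→Hole 12 = (-614, 513, -232), Hole 11→Hole 13 = (-734, -505, -82).
Normal n = (Hole 11→Hole 12) × (Hole 11→Hole 13) = (-159226, 119940, 686612).
So ∂z/∂E = −n_x/n_z = 0.23190 and ∂z/∂N = −n_y/n_z = −0.17468.
Unit vector along 250° is (sin 250°, cos 250°) = (-0.9397, -0.3420).
Slope in that direction = a·(-0.9397) + b·(-0.3420) = −0.15817.
Apparent dip = arctan|0.15817| = 9.0° (true dip is 16.2°, so apparent ≤ true as expected).

9.0°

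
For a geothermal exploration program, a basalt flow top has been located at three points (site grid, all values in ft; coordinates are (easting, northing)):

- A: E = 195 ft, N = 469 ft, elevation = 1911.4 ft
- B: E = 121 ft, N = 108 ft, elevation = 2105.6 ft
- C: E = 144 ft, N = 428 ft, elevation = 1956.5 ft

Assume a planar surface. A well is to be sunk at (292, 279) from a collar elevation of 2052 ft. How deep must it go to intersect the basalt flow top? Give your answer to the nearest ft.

112 ft

Let the plane be z = a·E + b·N + c.
B−A: −74a − 361b = 194.2;  C−A: −51a − 41b = 45.1.
Solving gives a = −0.54100, b = −0.42705.
Then c = 1911.4 − a·195 − b·469 = 2217.18.
At (292, 279): z_contact = −158.0 − 119.1 + 2217.18 = 1940.1 ft.
Depth below ground = 2052 − 1940.1 = 112 ft.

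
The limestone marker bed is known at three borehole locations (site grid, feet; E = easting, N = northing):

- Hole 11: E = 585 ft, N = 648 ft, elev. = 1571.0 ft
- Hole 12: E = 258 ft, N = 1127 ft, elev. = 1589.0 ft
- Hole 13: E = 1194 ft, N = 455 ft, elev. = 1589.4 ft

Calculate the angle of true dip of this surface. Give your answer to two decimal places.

Two edge vectors: Hole 11→Hole 12 = (-327, 479, 18), Hole 11→Hole 13 = (609, -193, 18.4).
Normal n = (Hole 11→Hole 12) × (Hole 11→Hole 13) = (12287.6, 16978.8, -228600).
So ∂z/∂E = −n_x/n_z = 0.05375 and ∂z/∂N = −n_y/n_z = 0.07427.
Gradient magnitude |∇z| = √(a² + b²) = √(0.00289 + 0.00552) = 0.09168.
True dip = arctan(0.09168) = 5.24°, dipping toward SW (azimuth ≈ 216°).

5.24°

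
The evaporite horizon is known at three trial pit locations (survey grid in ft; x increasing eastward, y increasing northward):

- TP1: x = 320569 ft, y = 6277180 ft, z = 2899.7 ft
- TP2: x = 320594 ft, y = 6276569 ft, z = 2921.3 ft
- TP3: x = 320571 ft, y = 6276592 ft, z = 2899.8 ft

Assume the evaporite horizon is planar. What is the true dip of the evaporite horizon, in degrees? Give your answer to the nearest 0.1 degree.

43.2°

Two edge vectors: TP1→TP2 = (25, -611, 21.6), TP1→TP3 = (2, -588, 0.1).
Normal n = (TP1→TP2) × (TP1→TP3) = (12639.7, 40.7, -13478).
So ∂z/∂x = −n_x/n_z = 0.93780 and ∂z/∂y = −n_y/n_z = 0.00302.
Gradient magnitude |∇z| = √(a² + b²) = √(0.87947 + 0.00001) = 0.93781.
True dip = arctan(0.93781) = 43.2°, dipping toward W (azimuth ≈ 270°).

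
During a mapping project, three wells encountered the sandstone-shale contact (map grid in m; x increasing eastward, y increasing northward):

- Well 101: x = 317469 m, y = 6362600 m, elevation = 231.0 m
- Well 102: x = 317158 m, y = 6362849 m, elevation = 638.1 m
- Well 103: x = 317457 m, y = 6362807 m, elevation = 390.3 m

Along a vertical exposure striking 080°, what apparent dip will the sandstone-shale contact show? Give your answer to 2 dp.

30.51°

Two edge vectors: Well 101→Well 102 = (-311, 249, 407.1), Well 101→Well 103 = (-12, 207, 159.3).
Normal n = (Well 101→Well 102) × (Well 101→Well 103) = (-44604, 44657.1, -61389).
So ∂z/∂x = −n_x/n_z = −0.72658 and ∂z/∂y = −n_y/n_z = 0.72744.
Unit vector along 080° is (sin 80°, cos 80°) = (0.9848, 0.1736).
Slope in that direction = a·(0.9848) + b·(0.1736) = −0.58922.
Apparent dip = arctan|0.58922| = 30.51° (true dip is 45.8°, so apparent ≤ true as expected).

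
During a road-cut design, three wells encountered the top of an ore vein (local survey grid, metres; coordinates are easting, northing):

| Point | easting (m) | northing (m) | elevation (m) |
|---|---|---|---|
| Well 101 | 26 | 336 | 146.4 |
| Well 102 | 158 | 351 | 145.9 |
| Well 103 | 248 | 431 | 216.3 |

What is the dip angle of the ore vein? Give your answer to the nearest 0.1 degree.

45.6°

Let the plane be z = a·easting + b·northing + c.
Well 102−Well 101: 132a + 15b = −0.5;  Well 103−Well 101: 222a + 95b = 69.9.
Solving gives a = −0.11900, b = 1.01388.
Gradient magnitude |∇z| = √(a² + b²) = √(0.01416 + 1.02794) = 1.02084.
True dip = arctan(1.02084) = 45.6°, dipping toward S (azimuth ≈ 173°).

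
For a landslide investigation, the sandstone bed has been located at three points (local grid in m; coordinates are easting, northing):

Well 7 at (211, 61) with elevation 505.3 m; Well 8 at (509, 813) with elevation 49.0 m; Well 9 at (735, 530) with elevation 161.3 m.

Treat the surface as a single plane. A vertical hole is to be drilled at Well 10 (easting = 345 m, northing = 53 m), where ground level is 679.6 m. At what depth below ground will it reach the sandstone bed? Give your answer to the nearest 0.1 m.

Let the plane be z = a·easting + b·northing + c.
Well 8−Well 7: 298a + 752b = −456.3;  Well 9−Well 7: 524a + 469b = −344.
Solving gives a = −0.17572, b = −0.53715.
Then c = 505.3 − a·211 − b·61 = 575.14.
At (345, 53): z_contact = −60.62 − 28.47 + 575.14 = 486.05 m.
Depth below ground = 679.6 − 486.05 = 193.5 m.

193.5 m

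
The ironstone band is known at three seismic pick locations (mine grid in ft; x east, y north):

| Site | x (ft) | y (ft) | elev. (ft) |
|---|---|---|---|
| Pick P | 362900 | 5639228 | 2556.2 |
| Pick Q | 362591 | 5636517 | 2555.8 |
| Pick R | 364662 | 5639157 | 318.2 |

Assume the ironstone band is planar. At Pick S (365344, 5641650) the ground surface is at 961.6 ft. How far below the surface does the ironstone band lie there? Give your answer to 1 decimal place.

1146.0 ft

Two edge vectors: Pick P→Pick Q = (-309, -2711, -0.4), Pick P→Pick R = (1762, -71, -2238).
Normal n = (Pick P→Pick Q) × (Pick P→Pick R) = (6067189.6, -692246.8, 4798721).
So ∂z/∂x = −n_x/n_z = −1.264334726 and ∂z/∂y = −n_y/n_z = 0.144256522.
Intercept c from Pick P: 2556.2 + 458827.07 − 813495.42 = −352112.14.
At (365344, 5641650): z_contact = −461917.11 + 813844.81 − 352112.14 = -184.44 ft.
Depth below ground = 961.6 − (-184.44) = 1146.0 ft.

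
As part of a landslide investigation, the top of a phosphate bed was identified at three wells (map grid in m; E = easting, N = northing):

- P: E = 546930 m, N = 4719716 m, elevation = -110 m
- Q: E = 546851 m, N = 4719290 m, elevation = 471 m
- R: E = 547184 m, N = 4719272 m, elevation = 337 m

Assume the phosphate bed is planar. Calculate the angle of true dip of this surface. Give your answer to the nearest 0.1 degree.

Let the plane be z = a·E + b·N + c.
Q−P: −79a − 426b = 581;  R−P: 254a − 444b = 447.
Solving gives a = −0.47140, b = −1.27643.
Gradient magnitude |∇z| = √(a² + b²) = √(0.22222 + 1.62928) = 1.36070.
True dip = arctan(1.36070) = 53.7°, dipping toward NNE (azimuth ≈ 020°).

53.7°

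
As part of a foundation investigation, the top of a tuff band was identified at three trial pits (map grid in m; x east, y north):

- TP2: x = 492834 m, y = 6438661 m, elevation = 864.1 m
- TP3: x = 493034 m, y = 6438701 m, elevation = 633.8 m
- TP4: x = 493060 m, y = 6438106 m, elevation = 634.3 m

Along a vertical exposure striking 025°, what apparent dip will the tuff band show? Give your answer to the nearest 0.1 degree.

27.8°

Let the plane be z = a·x + b·y + c.
TP3−TP2: 200a + 40b = −230.3;  TP4−TP2: 226a − 555b = −229.8.
Solving gives a = −1.14136, b = −0.05071.
Unit vector along 025° is (sin 25°, cos 25°) = (0.4226, 0.9063).
Slope in that direction = a·(0.4226) + b·(0.9063) = −0.52832.
Apparent dip = arctan|0.52832| = 27.8° (true dip is 48.8°, so apparent ≤ true as expected).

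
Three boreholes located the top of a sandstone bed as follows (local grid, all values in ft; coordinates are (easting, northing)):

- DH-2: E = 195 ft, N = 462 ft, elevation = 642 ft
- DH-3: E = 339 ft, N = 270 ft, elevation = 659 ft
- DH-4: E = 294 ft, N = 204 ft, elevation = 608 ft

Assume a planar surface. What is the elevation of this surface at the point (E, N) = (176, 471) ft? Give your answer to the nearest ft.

Two edge vectors: DH-2→DH-3 = (144, -192, 17), DH-2→DH-4 = (99, -258, -34).
Normal n = (DH-2→DH-3) × (DH-2→DH-4) = (10914, 6579, -18144).
So ∂z/∂E = −n_x/n_z = 0.60152 and ∂z/∂N = −n_y/n_z = 0.36260.
Intercept c from DH-2: 642 − 117.30 − 167.52 = 357.18.
At (176, 471): z = 105.9 + 170.8 + 357.18 = 633.8 ft.

634 ft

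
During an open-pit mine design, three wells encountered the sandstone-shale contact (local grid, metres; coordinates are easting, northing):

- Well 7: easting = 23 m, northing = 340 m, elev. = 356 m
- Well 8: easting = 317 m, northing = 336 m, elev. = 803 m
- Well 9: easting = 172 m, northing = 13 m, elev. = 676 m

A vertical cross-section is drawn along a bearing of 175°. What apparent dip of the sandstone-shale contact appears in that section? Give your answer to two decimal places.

Let the plane be z = a·easting + b·northing + c.
Well 8−Well 7: 294a − 4b = 447;  Well 9−Well 7: 149a − 327b = 320.
Solving gives a = 1.51650, b = −0.28759.
Unit vector along 175° is (sin 175°, cos 175°) = (0.0872, -0.9962).
Slope in that direction = a·(0.0872) + b·(-0.9962) = 0.41867.
Apparent dip = arctan|0.41867| = 22.72° (true dip is 57.1°, so apparent ≤ true as expected).

22.72°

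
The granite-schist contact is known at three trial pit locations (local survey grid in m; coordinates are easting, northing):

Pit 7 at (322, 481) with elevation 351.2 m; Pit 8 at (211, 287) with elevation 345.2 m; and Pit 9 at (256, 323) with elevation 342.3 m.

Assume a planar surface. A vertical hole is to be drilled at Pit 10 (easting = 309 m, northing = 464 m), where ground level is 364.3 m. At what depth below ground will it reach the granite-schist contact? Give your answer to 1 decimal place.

13.1 m

Two edge vectors: Pit 7→Pit 8 = (-111, -194, -6), Pit 7→Pit 9 = (-66, -158, -8.9).
Normal n = (Pit 7→Pit 8) × (Pit 7→Pit 9) = (778.6, -591.9, 4734).
So ∂z/∂easting = −n_x/n_z = −0.16447 and ∂z/∂northing = −n_y/n_z = 0.12503.
Intercept c from Pit 7: 351.2 + 52.96 − 60.14 = 344.02.
At (309, 464): z_contact = −50.82 + 58.01 + 344.02 = 351.21 m.
Depth below ground = 364.3 − 351.21 = 13.1 m.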